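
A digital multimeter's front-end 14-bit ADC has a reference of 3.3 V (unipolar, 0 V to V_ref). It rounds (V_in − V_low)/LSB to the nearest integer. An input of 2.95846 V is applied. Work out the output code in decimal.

code 14688

With 16384 levels over 3.3 V, one step is 201.42 µV.
Input sits at 14688.306 steps above V_low.
round(14688.306) = 14688.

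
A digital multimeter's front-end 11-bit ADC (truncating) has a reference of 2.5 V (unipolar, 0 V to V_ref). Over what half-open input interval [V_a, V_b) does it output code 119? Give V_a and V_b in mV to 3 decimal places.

[145.264 mV, 146.484 mV)

LSB = 2.5/2^11 = 1.221 mV.
V_a = V_low + 119·LSB = 0.145264 V; V_b = V_low + 120·LSB = 0.146484 V.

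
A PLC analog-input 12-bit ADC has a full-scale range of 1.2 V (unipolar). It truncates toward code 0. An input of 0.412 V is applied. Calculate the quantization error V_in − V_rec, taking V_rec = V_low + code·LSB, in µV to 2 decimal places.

Step size: 1.2 V ÷ 2^12 = 292.97 µV.
(0.412 − 0)/0.000292969 = 1406.2933; ⌊·⌋ gives code 1406.
V_rec = 0 + 1406·0.000292969 = 0.41191406 V.
Difference: 8.59375e-05 V → 85.94 µV.

85.94 µV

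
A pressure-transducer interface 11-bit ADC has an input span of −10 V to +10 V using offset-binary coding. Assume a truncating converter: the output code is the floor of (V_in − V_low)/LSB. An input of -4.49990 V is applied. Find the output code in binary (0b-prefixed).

code 0b1000110011 (decimal 563)

Full-scale span = 20 V; LSB = 20/2^11 = 9.766 mV.
(V_in − V_low)/LSB = (-4.49990 − (−10)) / 0.00976562 = 563.210.
So the output code is 563.
In binary (0b-prefixed): 0b1000110011.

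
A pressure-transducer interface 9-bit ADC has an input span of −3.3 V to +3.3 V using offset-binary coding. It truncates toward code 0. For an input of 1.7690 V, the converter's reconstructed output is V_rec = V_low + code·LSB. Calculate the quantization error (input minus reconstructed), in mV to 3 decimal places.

Step size: 6.6 V ÷ 2^9 = 12.891 mV.
(1.7690 − (−3.3))/0.0128906 = 393.2315; ⌊·⌋ gives code 393.
Code 393 maps back to (−3.3) + 393×0.0128906 V = 1.7660156 V.
Error = 1.7690 − 1.7660156 = 0.00298438 V = 2.984 mV.

2.984 mV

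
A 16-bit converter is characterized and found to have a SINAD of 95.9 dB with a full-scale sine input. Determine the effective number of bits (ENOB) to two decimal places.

15.64 bits

ENOB = (SINAD − 1.76) / 6.02 = (95.9 − 1.76)/6.02 = 15.638.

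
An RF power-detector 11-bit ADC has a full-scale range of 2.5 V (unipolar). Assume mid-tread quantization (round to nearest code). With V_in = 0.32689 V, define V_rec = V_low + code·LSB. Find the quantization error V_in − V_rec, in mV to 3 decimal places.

One LSB is 2.5 V / 2048 = 1.221 mV.
(0.32689 − 0)/0.0012207 = 267.7883; round gives code 268.
V_rec = 0 + 268·0.0012207 = 0.32714844 V.
V_in − V_rec = -0.000258437 V = -0.258 mV.

-0.258 mV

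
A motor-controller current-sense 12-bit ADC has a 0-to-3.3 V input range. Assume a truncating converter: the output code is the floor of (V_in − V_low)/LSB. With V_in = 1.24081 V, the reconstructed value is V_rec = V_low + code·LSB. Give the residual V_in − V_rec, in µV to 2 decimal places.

87.34 µV

LSB = 3.3/2^12 = 0.806 mV.
(V_in − V_low)/LSB = (1.24081 − 0)/0.000805664 = 1540.1084 → code 1540 (floor).
Code 1540 maps back to 0 + 1540×0.000805664 V = 1.2407227 V.
V_in − V_rec = 8.73438e-05 V = 87.34 µV.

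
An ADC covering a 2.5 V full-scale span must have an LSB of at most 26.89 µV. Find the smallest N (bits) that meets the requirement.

17 bits

Number of steps required ≥ 2.5 V / 26.89 µV = 92971.36.
Need 2^N ≥ 92971.36; 2^16 = 65536, 2^17 = 131072.
Minimum N = 17.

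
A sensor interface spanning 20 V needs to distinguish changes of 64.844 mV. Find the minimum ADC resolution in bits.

9 bits

Number of steps required ≥ 20 V / 64.844 mV = 308.43.
Need 2^N ≥ 308.43; 2^8 = 256, 2^9 = 512.
Minimum N = 9.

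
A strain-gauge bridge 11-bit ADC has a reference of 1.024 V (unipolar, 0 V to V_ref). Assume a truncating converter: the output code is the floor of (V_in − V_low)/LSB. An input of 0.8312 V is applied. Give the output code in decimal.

code 1662

LSB = 1.024 V / 2048 = 0.500 mV.
(V_in − V_low)/LSB = (0.8312 − 0) / 0.0005 = 1662.400.
⌊·⌋(1662.400) = 1662.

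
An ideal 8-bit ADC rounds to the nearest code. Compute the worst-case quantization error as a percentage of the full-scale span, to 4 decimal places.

Rounding → worst-case error = ½ LSB = V_FS/2^9, so 100/512 = 0.195312 % of full scale.

0.1953 %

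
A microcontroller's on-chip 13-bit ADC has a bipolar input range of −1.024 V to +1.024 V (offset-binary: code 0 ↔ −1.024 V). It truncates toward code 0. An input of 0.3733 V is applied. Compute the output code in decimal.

LSB = 2.048 V / 8192 = 250.00 µV.
Input sits at 5589.200 steps above V_low.
Floor → code 5589.

code 5589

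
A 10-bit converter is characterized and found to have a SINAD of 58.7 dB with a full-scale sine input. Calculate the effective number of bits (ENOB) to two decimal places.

ENOB = (SINAD − 1.76) / 6.02 = (58.7 − 1.76)/6.02 = 9.458.

9.46 bits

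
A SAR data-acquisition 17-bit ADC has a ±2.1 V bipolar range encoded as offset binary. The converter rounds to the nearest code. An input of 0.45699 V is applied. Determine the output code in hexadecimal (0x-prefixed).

code 0x137B6 (decimal 79798)

Full-scale span = 4.2 V; LSB = 4.2/2^17 = 32.04 µV.
(V_in − V_low)/LSB = (0.45699 − (−2.1)) / 3.20435e-05 = 79797.570.
So the output code is 79798.
In hexadecimal (0x-prefixed): 0x137B6.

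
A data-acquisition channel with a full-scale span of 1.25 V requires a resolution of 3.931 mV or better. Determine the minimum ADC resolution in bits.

Number of steps required ≥ 1.25 V / 3.931 mV = 317.99.
Need 2^N ≥ 317.99; 2^8 = 256, 2^9 = 512.
Minimum N = 9.

9 bits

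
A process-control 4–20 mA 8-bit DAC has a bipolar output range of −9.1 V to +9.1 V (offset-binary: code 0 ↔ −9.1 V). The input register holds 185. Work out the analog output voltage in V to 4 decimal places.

4.0523 V

LSB = 18.2 V / 2^8 = 71.094 mV.
V_out = (−9.1) + 185 × 0.0710937 V = 4.05234 V.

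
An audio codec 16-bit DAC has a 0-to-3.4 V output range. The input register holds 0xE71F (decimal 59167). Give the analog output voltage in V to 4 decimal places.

3.0696 V

LSB = 3.4 V / 2^16 = 51.88 µV.
Code 0xE71F = 59167 decimal.
V_out = 0 + 59167 × 5.18799e-05 V = 3.06958 V.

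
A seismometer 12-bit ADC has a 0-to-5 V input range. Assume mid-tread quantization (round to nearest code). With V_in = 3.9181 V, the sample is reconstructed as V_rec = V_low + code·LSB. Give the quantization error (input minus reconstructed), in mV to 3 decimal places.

Step size: 5 V ÷ 2^12 = 1.221 mV.
(V_in − V_low)/LSB = (3.9181 − 0)/0.0012207 = 3209.7075 → code 3210 (round).
Code 3210 maps back to 0 + 3210×0.0012207 V = 3.918457 V.
V_in − V_rec = -0.000357031 V = -0.357 mV.

-0.357 mV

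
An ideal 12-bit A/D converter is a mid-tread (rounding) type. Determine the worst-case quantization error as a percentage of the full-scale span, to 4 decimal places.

0.0122 %

Rounding → worst-case error = ½ LSB = V_FS/2^13, so 100/8192 = 0.012207 % of full scale.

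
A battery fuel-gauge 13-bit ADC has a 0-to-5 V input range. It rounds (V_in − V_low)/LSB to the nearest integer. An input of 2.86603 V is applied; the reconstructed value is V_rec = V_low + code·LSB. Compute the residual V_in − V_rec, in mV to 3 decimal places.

-0.181 mV

Step size: 5 V ÷ 2^13 = 0.610 mV.
(2.86603 − 0)/0.000610352 = 4695.7036; round gives code 4696.
Reconstructed: 2.8662109 V.
V_in − V_rec = -0.000180938 V = -0.181 mV.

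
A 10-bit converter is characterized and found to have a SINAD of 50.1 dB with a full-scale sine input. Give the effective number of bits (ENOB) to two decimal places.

8.03 bits

ENOB = (SINAD − 1.76) / 6.02 = (50.1 − 1.76)/6.02 = 8.030.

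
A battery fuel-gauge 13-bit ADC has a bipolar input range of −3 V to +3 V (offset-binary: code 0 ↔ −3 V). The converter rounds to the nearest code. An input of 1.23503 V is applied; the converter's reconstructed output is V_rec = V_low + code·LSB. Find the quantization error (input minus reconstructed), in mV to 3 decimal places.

Step size: 6 V ÷ 2^13 = 0.732 mV.
(1.23503 − (−3))/0.000732422 = 5782.2276; round gives code 5782.
V_rec = (−3) + 5782·0.000732422 = 1.2348633 V.
V_in − V_rec = 0.000166719 V = 0.167 mV.

0.167 mV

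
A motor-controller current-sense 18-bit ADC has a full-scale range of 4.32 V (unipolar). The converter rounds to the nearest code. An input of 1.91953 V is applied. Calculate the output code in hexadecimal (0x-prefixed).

LSB = 4.32 V / 262144 = 16.48 µV.
Input sits at 116479.924 steps above V_low.
Round → code 116480.
In hexadecimal (0x-prefixed): 0x1C700.

code 0x1C700 (decimal 116480)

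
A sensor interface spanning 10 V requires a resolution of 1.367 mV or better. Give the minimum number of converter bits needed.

13 bits

Number of steps required ≥ 10 V / 1.367 mV = 7315.29.
Need 2^N ≥ 7315.29; 2^12 = 4096, 2^13 = 8192.
Minimum N = 13.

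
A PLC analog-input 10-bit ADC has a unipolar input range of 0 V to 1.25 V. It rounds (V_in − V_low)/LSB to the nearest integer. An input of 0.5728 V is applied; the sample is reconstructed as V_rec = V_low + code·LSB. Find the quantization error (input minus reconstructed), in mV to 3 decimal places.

0.290 mV

LSB = 1.25/2^10 = 1.221 mV.
(V_in − V_low)/LSB = (0.5728 − 0)/0.0012207 = 469.2378 → code 469 (round).
V_rec = 0 + 469·0.0012207 = 0.57250977 V.
Difference: 0.000290234 V → 0.290 mV.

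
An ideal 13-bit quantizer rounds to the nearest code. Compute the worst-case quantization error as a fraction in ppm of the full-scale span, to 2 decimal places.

Rounding → worst-case error = ½ LSB = V_FS/2^14, so 1e+06/16384 = 61.0352 ppm of full scale.

61.04 ppm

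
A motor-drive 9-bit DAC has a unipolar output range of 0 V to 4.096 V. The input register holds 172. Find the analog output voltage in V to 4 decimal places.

1.3760 V

LSB = 4.096 V / 2^9 = 8.000 mV.
V_out = 0 + 172 × 0.008 V = 1.376 V.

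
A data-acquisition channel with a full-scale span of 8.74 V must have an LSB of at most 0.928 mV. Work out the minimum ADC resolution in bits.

Number of steps required ≥ 8.74 V / 0.928 mV = 9418.10.
Need 2^N ≥ 9418.10; 2^13 = 8192, 2^14 = 16384.
Minimum N = 14.

14 bits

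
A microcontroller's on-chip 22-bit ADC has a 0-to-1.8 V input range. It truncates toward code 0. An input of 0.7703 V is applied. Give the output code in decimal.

code 1794929

With 4194304 levels over 1.8 V, one step is 0.43 µV.
Input sits at 1794929.095 steps above V_low.
⌊·⌋(1794929.095) = 1794929.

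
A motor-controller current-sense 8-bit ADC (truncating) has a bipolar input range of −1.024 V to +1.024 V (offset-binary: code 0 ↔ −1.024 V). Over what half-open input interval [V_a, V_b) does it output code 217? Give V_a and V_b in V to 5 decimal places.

LSB = 2.048/2^8 = 8.000 mV.
V_a = V_low + 217·LSB = 0.712 V; V_b = V_low + 218·LSB = 0.72 V.

[0.71200 V, 0.72000 V)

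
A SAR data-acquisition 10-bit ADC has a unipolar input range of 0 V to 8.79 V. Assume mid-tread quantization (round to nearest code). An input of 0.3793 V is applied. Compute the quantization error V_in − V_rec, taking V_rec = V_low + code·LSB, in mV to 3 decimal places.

1.605 mV

One LSB is 8.79 V / 1024 = 8.584 mV.
(0.3793 − 0)/0.00858398 = 44.1869; round gives code 44.
Reconstructed: 0.37769531 V.
V_in − V_rec = 0.00160469 V = 1.605 mV.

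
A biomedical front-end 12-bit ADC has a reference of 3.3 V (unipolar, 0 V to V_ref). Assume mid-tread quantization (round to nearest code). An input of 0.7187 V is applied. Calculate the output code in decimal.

code 892

Full-scale span = 3.3 V; LSB = 3.3/2^12 = 0.806 mV.
(V_in − V_low)/LSB = (0.7187 − 0) / 0.000805664 = 892.059.
Round → code 892.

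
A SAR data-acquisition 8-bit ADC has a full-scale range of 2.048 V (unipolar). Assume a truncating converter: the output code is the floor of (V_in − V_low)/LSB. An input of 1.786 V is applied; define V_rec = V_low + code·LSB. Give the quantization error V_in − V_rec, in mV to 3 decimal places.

LSB = 2.048/2^8 = 8.000 mV.
(V_in − V_low)/LSB = (1.786 − 0)/0.008 = 223.2500 → code 223 (floor).
Code 223 maps back to 0 + 223×0.008 V = 1.784 V.
Difference: 0.002 V → 2.000 mV.

2.000 mV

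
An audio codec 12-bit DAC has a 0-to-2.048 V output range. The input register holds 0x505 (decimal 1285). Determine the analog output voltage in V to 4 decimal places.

0.6425 V

LSB = 2.048 V / 2^12 = 0.500 mV.
Code 0x505 = 1285 decimal.
V_out = 0 + 1285 × 0.0005 V = 0.6425 V.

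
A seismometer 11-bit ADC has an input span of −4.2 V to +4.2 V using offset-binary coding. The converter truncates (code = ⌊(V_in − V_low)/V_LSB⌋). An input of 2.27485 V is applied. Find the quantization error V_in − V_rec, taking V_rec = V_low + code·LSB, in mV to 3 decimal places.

LSB = 8.4/2^11 = 4.102 mV.
Scaled input = 1578.6301 LSBs, so code = 1578.
V_rec = (−4.2) + 1578·0.00410156 = 2.2722656 V.
V_in − V_rec = 0.00258437 V = 2.584 mV.

2.584 mV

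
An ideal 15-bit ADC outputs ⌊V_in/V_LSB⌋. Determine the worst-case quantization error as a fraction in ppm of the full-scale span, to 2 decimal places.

Truncating → worst-case error = 1 LSB = V_FS/2^15, so 1e+06/32768 = 30.5176 ppm of full scale.

30.52 ppm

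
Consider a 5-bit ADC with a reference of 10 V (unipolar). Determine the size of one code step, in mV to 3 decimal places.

Full-scale span = 10 V.
LSB = 10 / 2^5 = 10 / 32 = 0.3125 V = 312.500 mV.

312.500 mV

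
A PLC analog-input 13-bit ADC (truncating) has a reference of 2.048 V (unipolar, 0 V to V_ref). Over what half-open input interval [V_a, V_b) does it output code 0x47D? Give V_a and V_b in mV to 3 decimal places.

[287.250 mV, 287.500 mV)

LSB = 2.048/2^13 = 250.00 µV.
Code 0x47D = 1149 decimal.
V_a = V_low + 1149·LSB = 0.28725 V; V_b = V_low + 1150·LSB = 0.2875 V.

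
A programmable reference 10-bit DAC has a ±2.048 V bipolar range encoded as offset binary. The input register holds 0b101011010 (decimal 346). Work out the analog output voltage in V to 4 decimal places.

-0.6640 V

LSB = 4.096 V / 2^10 = 4.000 mV.
Code 0b101011010 = 346 decimal.
V_out = (−2.048) + 346 × 0.004 V = -0.664 V.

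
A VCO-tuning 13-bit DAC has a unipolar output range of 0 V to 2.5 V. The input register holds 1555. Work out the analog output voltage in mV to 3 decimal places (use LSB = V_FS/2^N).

474.548 mV

LSB = 2.5 V / 2^13 = 305.18 µV.
V_out = 0 + 1555 × 0.000305176 V = 0.474548 V.
= 474.548 mV.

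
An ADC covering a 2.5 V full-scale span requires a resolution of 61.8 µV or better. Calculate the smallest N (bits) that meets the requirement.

Number of steps required ≥ 2.5 V / 61.8 µV = 40453.07.
Need 2^N ≥ 40453.07; 2^15 = 32768, 2^16 = 65536.
Minimum N = 16.

16 bits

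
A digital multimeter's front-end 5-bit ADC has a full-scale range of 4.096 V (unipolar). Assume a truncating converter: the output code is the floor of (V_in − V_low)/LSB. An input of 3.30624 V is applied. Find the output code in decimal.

LSB = 4.096 V / 32 = 128.000 mV.
(V_in − V_low)/LSB = (3.30624 − 0) / 0.128 = 25.830.
⌊·⌋(25.830) = 25.

code 25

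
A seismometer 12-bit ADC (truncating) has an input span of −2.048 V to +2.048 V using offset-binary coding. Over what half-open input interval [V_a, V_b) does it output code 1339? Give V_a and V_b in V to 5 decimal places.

LSB = 4.096/2^12 = 1.000 mV.
V_a = V_low + 1339·LSB = -0.709 V; V_b = V_low + 1340·LSB = -0.708 V.

[-0.70900 V, -0.70800 V)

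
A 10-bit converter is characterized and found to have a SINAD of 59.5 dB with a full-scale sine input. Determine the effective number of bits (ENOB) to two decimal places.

9.59 bits

ENOB = (SINAD − 1.76) / 6.02 = (59.5 − 1.76)/6.02 = 9.591.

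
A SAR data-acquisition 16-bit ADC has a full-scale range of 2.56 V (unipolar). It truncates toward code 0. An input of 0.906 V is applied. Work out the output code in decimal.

With 65536 levels over 2.56 V, one step is 39.06 µV.
(0.906 − 0) / 3.90625e-05 = 23193.600 LSBs.
⌊·⌋(23193.600) = 23193.

code 23193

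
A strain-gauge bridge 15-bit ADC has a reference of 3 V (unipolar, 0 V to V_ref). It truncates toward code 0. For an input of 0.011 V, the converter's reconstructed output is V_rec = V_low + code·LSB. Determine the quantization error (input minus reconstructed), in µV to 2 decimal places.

Step size: 3 V ÷ 2^15 = 91.55 µV.
(0.011 − 0)/9.15527e-05 = 120.1493; ⌊·⌋ gives code 120.
Reconstructed: 0.010986328 V.
V_in − V_rec = 1.36719e-05 V = 13.67 µV.

13.67 µV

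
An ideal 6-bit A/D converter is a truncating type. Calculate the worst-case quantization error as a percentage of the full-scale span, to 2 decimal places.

1.56 %

Truncating → worst-case error = 1 LSB = V_FS/2^6, so 100/64 = 1.5625 % of full scale.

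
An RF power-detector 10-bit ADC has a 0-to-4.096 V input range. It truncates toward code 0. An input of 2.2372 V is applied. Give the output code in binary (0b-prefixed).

code 0b1000101111 (decimal 559)

With 1024 levels over 4.096 V, one step is 4.000 mV.
Input sits at 559.300 steps above V_low.
Floor → code 559.
In binary (0b-prefixed): 0b1000101111.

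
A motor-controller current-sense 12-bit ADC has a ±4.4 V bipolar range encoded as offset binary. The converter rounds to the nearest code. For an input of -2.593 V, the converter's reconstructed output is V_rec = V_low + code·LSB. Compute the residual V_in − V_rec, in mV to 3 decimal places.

0.164 mV

Step size: 8.8 V ÷ 2^12 = 2.148 mV.
(V_in − V_low)/LSB = (-2.593 − (−4.4))/0.00214844 = 841.0764 → code 841 (round).
Reconstructed: -2.5931641 V.
V_in − V_rec = 0.000164063 V = 0.164 mV.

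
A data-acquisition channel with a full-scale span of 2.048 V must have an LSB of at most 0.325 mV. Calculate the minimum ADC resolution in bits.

Number of steps required ≥ 2.048 V / 0.325 mV = 6301.54.
Need 2^N ≥ 6301.54; 2^12 = 4096, 2^13 = 8192.
Minimum N = 13.

13 bits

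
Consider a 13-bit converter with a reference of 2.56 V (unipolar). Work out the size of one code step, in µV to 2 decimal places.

Full-scale span = 2.56 V.
LSB = 2.56 / 2^13 = 2.56 / 8192 = 0.0003125 V = 312.50 µV.

312.50 µV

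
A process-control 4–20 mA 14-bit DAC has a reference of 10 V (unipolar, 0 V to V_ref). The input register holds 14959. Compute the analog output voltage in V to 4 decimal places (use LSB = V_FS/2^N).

9.1302 V

LSB = 10 V / 2^14 = 0.610 mV.
V_out = 0 + 14959 × 0.000610352 V = 9.13025 V.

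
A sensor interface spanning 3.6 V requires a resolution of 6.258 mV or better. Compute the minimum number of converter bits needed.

10 bits

Number of steps required ≥ 3.6 V / 6.258 mV = 575.26.
Need 2^N ≥ 575.26; 2^9 = 512, 2^10 = 1024.
Minimum N = 10.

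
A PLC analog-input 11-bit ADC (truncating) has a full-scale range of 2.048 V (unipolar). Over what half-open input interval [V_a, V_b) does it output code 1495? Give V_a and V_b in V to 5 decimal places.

LSB = 2.048/2^11 = 1.000 mV.
V_a = V_low + 1495·LSB = 1.495 V; V_b = V_low + 1496·LSB = 1.496 V.

[1.49500 V, 1.49600 V)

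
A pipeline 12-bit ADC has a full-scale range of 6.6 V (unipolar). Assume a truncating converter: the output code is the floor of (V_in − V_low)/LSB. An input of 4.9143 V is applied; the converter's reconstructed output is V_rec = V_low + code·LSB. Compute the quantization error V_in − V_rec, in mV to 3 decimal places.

1.361 mV

LSB = 6.6/2^12 = 1.611 mV.
(V_in − V_low)/LSB = (4.9143 − 0)/0.00161133 = 3049.8444 → code 3049 (floor).
V_rec = 0 + 3049·0.00161133 = 4.9129395 V.
Difference: 0.00136055 V → 1.361 mV.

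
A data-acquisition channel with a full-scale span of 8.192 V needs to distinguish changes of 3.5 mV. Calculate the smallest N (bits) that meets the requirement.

Number of steps required ≥ 8.192 V / 3.5 mV = 2340.57.
Need 2^N ≥ 2340.57; 2^11 = 2048, 2^12 = 4096.
Minimum N = 12.

12 bits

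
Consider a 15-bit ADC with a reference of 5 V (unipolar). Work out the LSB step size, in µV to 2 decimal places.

152.59 µV

Full-scale span = 5 V.
LSB = 5 / 2^15 = 5 / 32768 = 0.000152588 V = 152.59 µV.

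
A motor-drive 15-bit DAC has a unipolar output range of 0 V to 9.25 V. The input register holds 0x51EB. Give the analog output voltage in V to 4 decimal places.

5.9199 V

LSB = 9.25 V / 2^15 = 282.29 µV.
Code 0x51EB = 20971 decimal.
V_out = 0 + 20971 × 0.000282288 V = 5.91985 V.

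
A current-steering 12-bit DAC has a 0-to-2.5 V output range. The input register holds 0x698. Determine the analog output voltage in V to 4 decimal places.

LSB = 2.5 V / 2^12 = 0.610 mV.
Code 0x698 = 1688 decimal.
V_out = 0 + 1688 × 0.000610352 V = 1.03027 V.

1.0303 V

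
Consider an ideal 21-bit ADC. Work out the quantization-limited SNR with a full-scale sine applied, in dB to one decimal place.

128.2 dB

SNR ≈ 6.02·N + 1.76 dB = 6.02·21 + 1.76 = 128.18 dB.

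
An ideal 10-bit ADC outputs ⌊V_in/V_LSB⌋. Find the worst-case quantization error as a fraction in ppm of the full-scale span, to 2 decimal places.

Truncating → worst-case error = 1 LSB = V_FS/2^10, so 1e+06/1024 = 976.562 ppm of full scale.

976.56 ppm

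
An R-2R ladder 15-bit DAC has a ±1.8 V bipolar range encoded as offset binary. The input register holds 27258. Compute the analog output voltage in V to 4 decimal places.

1.1947 V

LSB = 3.6 V / 2^15 = 109.86 µV.
V_out = (−1.8) + 27258 × 0.000109863 V = 1.19465 V.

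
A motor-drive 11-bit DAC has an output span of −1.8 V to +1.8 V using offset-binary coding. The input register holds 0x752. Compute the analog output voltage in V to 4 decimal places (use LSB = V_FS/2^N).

1.4941 V

LSB = 3.6 V / 2^11 = 1.758 mV.
Code 0x752 = 1874 decimal.
V_out = (−1.8) + 1874 × 0.00175781 V = 1.49414 V.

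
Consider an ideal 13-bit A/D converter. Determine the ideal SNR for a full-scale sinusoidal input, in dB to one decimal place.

80.0 dB

SNR ≈ 6.02·N + 1.76 dB = 6.02·13 + 1.76 = 80.02 dB.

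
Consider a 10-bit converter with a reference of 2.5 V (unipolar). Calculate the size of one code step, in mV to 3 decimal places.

2.441 mV

Full-scale span = 2.5 V.
LSB = 2.5 / 2^10 = 2.5 / 1024 = 0.00244141 V = 2.441 mV.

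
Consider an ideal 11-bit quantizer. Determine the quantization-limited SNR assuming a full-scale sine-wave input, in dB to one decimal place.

68.0 dB

SNR ≈ 6.02·N + 1.76 dB = 6.02·11 + 1.76 = 67.98 dB.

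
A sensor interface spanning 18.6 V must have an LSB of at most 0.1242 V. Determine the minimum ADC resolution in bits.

8 bits

Number of steps required ≥ 18.6 V / 0.1242 V = 149.76.
Need 2^N ≥ 149.76; 2^7 = 128, 2^8 = 256.
Minimum N = 8.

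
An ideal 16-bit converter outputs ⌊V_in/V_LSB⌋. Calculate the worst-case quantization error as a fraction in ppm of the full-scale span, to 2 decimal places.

15.26 ppm

Truncating → worst-case error = 1 LSB = V_FS/2^16, so 1e+06/65536 = 15.2588 ppm of full scale.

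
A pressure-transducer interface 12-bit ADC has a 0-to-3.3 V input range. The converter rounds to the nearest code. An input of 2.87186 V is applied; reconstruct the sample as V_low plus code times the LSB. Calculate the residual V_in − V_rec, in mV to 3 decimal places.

-0.332 mV

Step size: 3.3 V ÷ 2^12 = 0.806 mV.
Scaled input = 3564.5874 LSBs, so code = 3565.
Code 3565 maps back to 0 + 3565×0.000805664 V = 2.8721924 V.
Error = 2.87186 − 2.8721924 = -0.000332383 V = -0.332 mV.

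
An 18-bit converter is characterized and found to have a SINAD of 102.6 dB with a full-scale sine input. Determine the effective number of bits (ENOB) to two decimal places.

ENOB = (SINAD − 1.76) / 6.02 = (102.6 − 1.76)/6.02 = 16.751.

16.75 bits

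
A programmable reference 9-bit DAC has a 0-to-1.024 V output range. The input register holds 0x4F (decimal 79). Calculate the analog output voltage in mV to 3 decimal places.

158.000 mV

LSB = 1.024 V / 2^9 = 2.000 mV.
Code 0x4F = 79 decimal.
V_out = 0 + 79 × 0.002 V = 0.158 V.
= 158.000 mV.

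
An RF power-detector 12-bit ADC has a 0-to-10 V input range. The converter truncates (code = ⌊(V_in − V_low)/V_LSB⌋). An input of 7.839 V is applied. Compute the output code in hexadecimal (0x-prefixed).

Full-scale span = 10 V; LSB = 10/2^12 = 2.441 mV.
(7.839 − 0) / 0.00244141 = 3210.854 LSBs.
So the output code is 3210.
In hexadecimal (0x-prefixed): 0xC8A.

code 0xC8A (decimal 3210)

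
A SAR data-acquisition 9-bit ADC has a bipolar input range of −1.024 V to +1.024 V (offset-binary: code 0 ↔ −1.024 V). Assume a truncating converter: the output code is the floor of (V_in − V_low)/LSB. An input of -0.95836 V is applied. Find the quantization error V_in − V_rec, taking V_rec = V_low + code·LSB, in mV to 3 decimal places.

LSB = 2.048/2^9 = 4.000 mV.
(V_in − V_low)/LSB = (-0.95836 − (−1.024))/0.004 = 16.4100 → code 16 (floor).
V_rec = (−1.024) + 16·0.004 = -0.96 V.
V_in − V_rec = 0.00164 V = 1.640 mV.

1.640 mV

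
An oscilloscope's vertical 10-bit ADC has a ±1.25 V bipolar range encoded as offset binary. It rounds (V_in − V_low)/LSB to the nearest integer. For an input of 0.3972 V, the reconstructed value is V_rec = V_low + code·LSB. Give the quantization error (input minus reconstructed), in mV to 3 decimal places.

LSB = 2.5/2^10 = 2.441 mV.
(V_in − V_low)/LSB = (0.3972 − (−1.25))/0.00244141 = 674.6931 → code 675 (round).
Reconstructed: 0.39794922 V.
V_in − V_rec = -0.000749219 V = -0.749 mV.

-0.749 mV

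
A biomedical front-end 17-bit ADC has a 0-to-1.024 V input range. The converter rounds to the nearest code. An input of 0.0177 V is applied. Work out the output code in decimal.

code 2266

LSB = 1.024 V / 131072 = 7.81 µV.
(0.0177 − 0) / 7.8125e-06 = 2265.600 LSBs.
round(2265.600) = 2266.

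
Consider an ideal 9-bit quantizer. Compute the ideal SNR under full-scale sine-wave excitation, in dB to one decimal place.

SNR ≈ 6.02·N + 1.76 dB = 6.02·9 + 1.76 = 55.94 dB.

55.9 dB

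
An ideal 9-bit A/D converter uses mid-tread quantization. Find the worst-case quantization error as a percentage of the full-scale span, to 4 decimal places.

0.0977 %

Rounding → worst-case error = ½ LSB = V_FS/2^10, so 100/1024 = 0.0976562 % of full scale.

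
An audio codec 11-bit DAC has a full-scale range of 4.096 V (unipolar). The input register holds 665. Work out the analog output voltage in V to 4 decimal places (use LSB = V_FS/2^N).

1.3300 V

LSB = 4.096 V / 2^11 = 2.000 mV.
V_out = 0 + 665 × 0.002 V = 1.33 V.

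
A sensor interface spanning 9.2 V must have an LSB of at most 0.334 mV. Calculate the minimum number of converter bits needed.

15 bits

Number of steps required ≥ 9.2 V / 0.334 mV = 27544.91.
Need 2^N ≥ 27544.91; 2^14 = 16384, 2^15 = 32768.
Minimum N = 15.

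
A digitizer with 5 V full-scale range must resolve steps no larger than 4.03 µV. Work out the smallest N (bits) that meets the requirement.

Number of steps required ≥ 5 V / 4.03 µV = 1240694.79.
Need 2^N ≥ 1240694.79; 2^20 = 1048576, 2^21 = 2097152.
Minimum N = 21.

21 bits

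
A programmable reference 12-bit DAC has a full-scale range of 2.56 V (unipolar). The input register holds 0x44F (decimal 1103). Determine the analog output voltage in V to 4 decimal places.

LSB = 2.56 V / 2^12 = 0.625 mV.
Code 0x44F = 1103 decimal.
V_out = 0 + 1103 × 0.000625 V = 0.689375 V.

0.6894 V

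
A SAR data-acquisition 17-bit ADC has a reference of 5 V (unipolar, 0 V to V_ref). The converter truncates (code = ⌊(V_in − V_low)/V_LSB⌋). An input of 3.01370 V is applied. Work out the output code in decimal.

LSB = 5 V / 131072 = 38.15 µV.
(V_in − V_low)/LSB = (3.01370 − 0) / 3.8147e-05 = 79002.337.
Floor → code 79002.

code 79002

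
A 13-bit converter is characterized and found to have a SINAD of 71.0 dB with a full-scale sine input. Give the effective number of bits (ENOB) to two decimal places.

11.50 bits

ENOB = (SINAD − 1.76) / 6.02 = (71.0 − 1.76)/6.02 = 11.502.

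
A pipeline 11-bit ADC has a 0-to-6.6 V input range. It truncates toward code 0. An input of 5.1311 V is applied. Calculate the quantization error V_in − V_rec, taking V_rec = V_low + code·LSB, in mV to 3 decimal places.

LSB = 6.6/2^11 = 3.223 mV.
(V_in − V_low)/LSB = (5.1311 − 0)/0.00322266 = 1592.1959 → code 1592 (floor).
Reconstructed: 5.1304688 V.
V_in − V_rec = 0.00063125 V = 0.631 mV.

0.631 mV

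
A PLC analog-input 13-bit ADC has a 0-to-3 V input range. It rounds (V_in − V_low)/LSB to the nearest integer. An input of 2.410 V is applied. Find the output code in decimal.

Full-scale span = 3 V; LSB = 3/2^13 = 366.21 µV.
(2.410 − 0) / 0.000366211 = 6580.907 LSBs.
So the output code is 6581.

code 6581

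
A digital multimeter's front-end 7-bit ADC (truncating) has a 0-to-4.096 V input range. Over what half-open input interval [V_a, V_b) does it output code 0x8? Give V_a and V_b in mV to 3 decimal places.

[256.000 mV, 288.000 mV)

LSB = 4.096/2^7 = 32.000 mV.
Code 0x8 = 8 decimal.
V_a = V_low + 8·LSB = 0.256 V; V_b = V_low + 9·LSB = 0.288 V.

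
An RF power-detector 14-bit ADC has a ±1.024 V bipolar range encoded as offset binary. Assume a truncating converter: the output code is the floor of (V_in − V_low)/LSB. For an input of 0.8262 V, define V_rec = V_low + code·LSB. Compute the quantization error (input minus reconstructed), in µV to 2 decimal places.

Step size: 2.048 V ÷ 2^14 = 125.00 µV.
(V_in − V_low)/LSB = (0.8262 − (−1.024))/0.000125 = 14801.6000 → code 14801 (floor).
Code 14801 maps back to (−1.024) + 14801×0.000125 V = 0.826125 V.
Error = 0.8262 − 0.826125 = 7.5e-05 V = 75.00 µV.

75.00 µV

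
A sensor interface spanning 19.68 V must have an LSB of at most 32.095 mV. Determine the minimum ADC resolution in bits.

10 bits

Number of steps required ≥ 19.68 V / 32.095 mV = 613.18.
Need 2^N ≥ 613.18; 2^9 = 512, 2^10 = 1024.
Minimum N = 10.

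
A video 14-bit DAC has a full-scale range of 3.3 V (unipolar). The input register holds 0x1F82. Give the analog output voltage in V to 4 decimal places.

LSB = 3.3 V / 2^14 = 201.42 µV.
Code 0x1F82 = 8066 decimal.
V_out = 0 + 8066 × 0.000201416 V = 1.62462 V.

1.6246 V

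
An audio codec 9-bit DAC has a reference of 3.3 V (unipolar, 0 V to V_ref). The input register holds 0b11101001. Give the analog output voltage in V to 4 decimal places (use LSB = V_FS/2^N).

1.5018 V

LSB = 3.3 V / 2^9 = 6.445 mV.
Code 0b11101001 = 233 decimal.
V_out = 0 + 233 × 0.00644531 V = 1.50176 V.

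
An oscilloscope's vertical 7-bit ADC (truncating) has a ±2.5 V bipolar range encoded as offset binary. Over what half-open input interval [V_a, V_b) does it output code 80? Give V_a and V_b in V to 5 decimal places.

LSB = 5/2^7 = 39.062 mV.
V_a = V_low + 80·LSB = 0.625 V; V_b = V_low + 81·LSB = 0.664062 V.

[0.62500 V, 0.66406 V)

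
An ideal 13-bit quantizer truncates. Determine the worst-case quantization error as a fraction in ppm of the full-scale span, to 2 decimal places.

Truncating → worst-case error = 1 LSB = V_FS/2^13, so 1e+06/8192 = 122.07 ppm of full scale.

122.07 ppm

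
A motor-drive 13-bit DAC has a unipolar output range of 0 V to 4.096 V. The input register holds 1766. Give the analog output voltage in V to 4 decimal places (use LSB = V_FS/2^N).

0.8830 V

LSB = 4.096 V / 2^13 = 0.500 mV.
V_out = 0 + 1766 × 0.0005 V = 0.883 V.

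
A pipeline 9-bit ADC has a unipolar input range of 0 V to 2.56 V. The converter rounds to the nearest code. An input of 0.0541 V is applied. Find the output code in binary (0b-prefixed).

With 512 levels over 2.56 V, one step is 5.000 mV.
(V_in − V_low)/LSB = (0.0541 − 0) / 0.005 = 10.820.
round(10.820) = 11.
In binary (0b-prefixed): 0b1011.

code 0b1011 (decimal 11)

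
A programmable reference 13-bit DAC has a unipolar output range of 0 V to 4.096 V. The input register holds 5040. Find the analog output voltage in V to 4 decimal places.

LSB = 4.096 V / 2^13 = 0.500 mV.
V_out = 0 + 5040 × 0.0005 V = 2.52 V.

2.5200 V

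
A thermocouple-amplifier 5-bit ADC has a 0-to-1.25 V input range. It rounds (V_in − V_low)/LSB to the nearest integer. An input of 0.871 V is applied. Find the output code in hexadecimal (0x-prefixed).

Full-scale span = 1.25 V; LSB = 1.25/2^5 = 39.062 mV.
(0.871 − 0) / 0.0390625 = 22.298 LSBs.
round(22.298) = 22.
In hexadecimal (0x-prefixed): 0x16.

code 0x16 (decimal 22)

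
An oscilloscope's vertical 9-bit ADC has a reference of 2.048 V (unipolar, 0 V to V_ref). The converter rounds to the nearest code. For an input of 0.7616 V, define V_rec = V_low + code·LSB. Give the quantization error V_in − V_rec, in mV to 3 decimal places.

1.600 mV

LSB = 2.048/2^9 = 4.000 mV.
(0.7616 − 0)/0.004 = 190.4000; round gives code 190.
Reconstructed: 0.76 V.
Error = 0.7616 − 0.76 = 0.0016 V = 1.600 mV.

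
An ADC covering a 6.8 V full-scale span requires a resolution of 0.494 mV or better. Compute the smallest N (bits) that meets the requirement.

Number of steps required ≥ 6.8 V / 0.494 mV = 13765.18.
Need 2^N ≥ 13765.18; 2^13 = 8192, 2^14 = 16384.
Minimum N = 14.

14 bits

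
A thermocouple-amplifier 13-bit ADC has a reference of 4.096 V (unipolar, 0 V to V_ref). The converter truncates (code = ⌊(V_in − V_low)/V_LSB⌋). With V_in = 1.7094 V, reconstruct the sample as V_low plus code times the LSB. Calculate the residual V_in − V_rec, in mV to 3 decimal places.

Step size: 4.096 V ÷ 2^13 = 0.500 mV.
(V_in − V_low)/LSB = (1.7094 − 0)/0.0005 = 3418.8000 → code 3418 (floor).
Reconstructed: 1.709 V.
Difference: 0.0004 V → 0.400 mV.

0.400 mV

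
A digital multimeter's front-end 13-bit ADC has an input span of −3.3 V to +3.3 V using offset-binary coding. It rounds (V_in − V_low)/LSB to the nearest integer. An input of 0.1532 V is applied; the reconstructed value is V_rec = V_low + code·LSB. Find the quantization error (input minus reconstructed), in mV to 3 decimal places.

0.124 mV

LSB = 6.6/2^13 = 0.806 mV.
(V_in − V_low)/LSB = (0.1532 − (−3.3))/0.000805664 = 4286.1537 → code 4286 (round).
Reconstructed: 0.15307617 V.
Error = 0.1532 − 0.15307617 = 0.000123828 V = 0.124 mV.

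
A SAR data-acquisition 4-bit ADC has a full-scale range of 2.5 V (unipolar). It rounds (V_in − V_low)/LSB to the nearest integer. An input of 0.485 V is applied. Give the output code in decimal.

code 3

LSB = 2.5 V / 16 = 156.250 mV.
Input sits at 3.104 steps above V_low.
So the output code is 3.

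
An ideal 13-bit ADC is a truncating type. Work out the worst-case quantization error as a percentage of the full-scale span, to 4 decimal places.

Truncating → worst-case error = 1 LSB = V_FS/2^13, so 100/8192 = 0.012207 % of full scale.

0.0122 %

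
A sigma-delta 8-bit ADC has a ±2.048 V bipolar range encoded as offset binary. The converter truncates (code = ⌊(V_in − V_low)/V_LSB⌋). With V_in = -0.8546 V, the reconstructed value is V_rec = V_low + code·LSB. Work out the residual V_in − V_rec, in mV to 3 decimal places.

9.400 mV

Step size: 4.096 V ÷ 2^8 = 16.000 mV.
(V_in − V_low)/LSB = (-0.8546 − (−2.048))/0.016 = 74.5875 → code 74 (floor).
V_rec = (−2.048) + 74·0.016 = -0.864 V.
Error = -0.8546 − (−0.864) = 0.0094 V = 9.400 mV.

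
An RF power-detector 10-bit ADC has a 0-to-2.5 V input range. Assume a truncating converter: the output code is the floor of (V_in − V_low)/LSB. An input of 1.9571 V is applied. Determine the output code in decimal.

Full-scale span = 2.5 V; LSB = 2.5/2^10 = 2.441 mV.
Input sits at 801.628 steps above V_low.
So the output code is 801.

code 801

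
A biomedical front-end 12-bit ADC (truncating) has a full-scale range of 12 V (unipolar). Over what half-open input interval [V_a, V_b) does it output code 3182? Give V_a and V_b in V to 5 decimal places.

LSB = 12/2^12 = 2.930 mV.
V_a = V_low + 3182·LSB = 9.32227 V; V_b = V_low + 3183·LSB = 9.3252 V.

[9.32227 V, 9.32520 V)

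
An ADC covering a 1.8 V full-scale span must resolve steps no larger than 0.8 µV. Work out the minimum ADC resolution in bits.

Number of steps required ≥ 1.8 V / 0.8 µV = 2250000.00.
Need 2^N ≥ 2250000.00; 2^21 = 2097152, 2^22 = 4194304.
Minimum N = 22.

22 bits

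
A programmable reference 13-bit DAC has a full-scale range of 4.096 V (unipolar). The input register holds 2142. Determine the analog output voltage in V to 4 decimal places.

1.0710 V

LSB = 4.096 V / 2^13 = 0.500 mV.
V_out = 0 + 2142 × 0.0005 V = 1.071 V.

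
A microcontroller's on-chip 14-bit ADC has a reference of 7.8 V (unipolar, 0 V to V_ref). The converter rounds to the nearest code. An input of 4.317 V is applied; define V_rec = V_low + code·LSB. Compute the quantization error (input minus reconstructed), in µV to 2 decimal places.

Step size: 7.8 V ÷ 2^14 = 476.07 µV.
(4.317 − 0)/0.000476074 = 9067.9138; round gives code 9068.
V_rec = 0 + 9068·0.000476074 = 4.317041 V.
Error = 4.317 − 4.317041 = -4.10156e-05 V = -41.02 µV.

-41.02 µV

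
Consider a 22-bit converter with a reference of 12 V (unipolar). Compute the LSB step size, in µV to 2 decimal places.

2.86 µV

Full-scale span = 12 V.
LSB = 12 / 2^22 = 12 / 4194304 = 2.86102e-06 V = 2.86 µV.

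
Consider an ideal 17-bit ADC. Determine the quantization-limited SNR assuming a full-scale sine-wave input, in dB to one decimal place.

104.1 dB

SNR ≈ 6.02·N + 1.76 dB = 6.02·17 + 1.76 = 104.10 dB.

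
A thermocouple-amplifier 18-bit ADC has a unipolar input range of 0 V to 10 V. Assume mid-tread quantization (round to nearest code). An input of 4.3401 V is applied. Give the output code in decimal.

code 113773

Full-scale span = 10 V; LSB = 10/2^18 = 38.15 µV.
Input sits at 113773.117 steps above V_low.
Round → code 113773.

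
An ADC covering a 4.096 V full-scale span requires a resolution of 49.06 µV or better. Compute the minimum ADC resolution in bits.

17 bits

Number of steps required ≥ 4.096 V / 49.06 µV = 83489.60.
Need 2^N ≥ 83489.60; 2^16 = 65536, 2^17 = 131072.
Minimum N = 17.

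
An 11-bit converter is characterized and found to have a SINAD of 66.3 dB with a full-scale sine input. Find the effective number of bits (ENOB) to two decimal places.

10.72 bits

ENOB = (SINAD − 1.76) / 6.02 = (66.3 − 1.76)/6.02 = 10.721.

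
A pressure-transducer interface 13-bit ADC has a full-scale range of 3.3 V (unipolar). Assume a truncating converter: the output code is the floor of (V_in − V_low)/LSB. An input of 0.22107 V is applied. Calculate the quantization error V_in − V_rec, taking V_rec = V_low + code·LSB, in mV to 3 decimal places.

0.318 mV

LSB = 3.3/2^13 = 402.83 µV.
(0.22107 − 0)/0.000402832 = 548.7895; ⌊·⌋ gives code 548.
Code 548 maps back to 0 + 548×0.000402832 V = 0.22075195 V.
Difference: 0.000318047 V → 0.318 mV.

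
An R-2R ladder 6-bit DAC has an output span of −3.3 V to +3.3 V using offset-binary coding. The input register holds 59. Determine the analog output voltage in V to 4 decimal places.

LSB = 6.6 V / 2^6 = 103.125 mV.
V_out = (−3.3) + 59 × 0.103125 V = 2.78437 V.

2.7844 V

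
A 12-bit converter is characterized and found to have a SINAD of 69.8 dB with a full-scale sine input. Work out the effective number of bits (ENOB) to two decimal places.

11.30 bits

ENOB = (SINAD − 1.76) / 6.02 = (69.8 − 1.76)/6.02 = 11.302.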